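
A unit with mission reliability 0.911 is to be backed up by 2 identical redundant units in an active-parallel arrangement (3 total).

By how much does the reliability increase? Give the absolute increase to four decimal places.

R_before = 0.911
R_after = 1 − (1 − 0.911)^3 = 0.9993
ΔR = 0.9993 − 0.911 = 0.0883

0.0883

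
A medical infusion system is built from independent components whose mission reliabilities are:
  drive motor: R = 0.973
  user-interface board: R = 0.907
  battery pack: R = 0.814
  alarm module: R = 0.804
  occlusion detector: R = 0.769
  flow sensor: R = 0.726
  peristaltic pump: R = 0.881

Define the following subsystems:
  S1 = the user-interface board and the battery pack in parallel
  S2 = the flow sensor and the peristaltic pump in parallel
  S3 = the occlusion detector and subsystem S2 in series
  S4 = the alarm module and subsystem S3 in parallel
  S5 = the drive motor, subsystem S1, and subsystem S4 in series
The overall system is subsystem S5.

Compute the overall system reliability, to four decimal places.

Parallel (user-interface board and battery pack): 1 − (1 − 0.907000)(1 − 0.814000) = 0.982702
Parallel (flow sensor and peristaltic pump): 1 − (1 − 0.726000)(1 − 0.881000) = 0.967394
Series (occlusion detector and [0.967394]): 0.769000 × 0.967394 = 0.743926
Parallel (alarm module and [0.743926]): 1 − (1 − 0.804000)(1 − 0.743926) = 0.949809
Series (drive motor, [0.982702], and [0.949809]): 0.973000 × 0.982702 × 0.949809 = 0.9082

0.9082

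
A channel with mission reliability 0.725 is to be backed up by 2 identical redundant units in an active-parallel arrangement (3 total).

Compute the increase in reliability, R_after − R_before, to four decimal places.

R_before = 0.725
R_after = 1 − (1 − 0.725)^3 = 0.9792
ΔR = 0.9792 − 0.725 = 0.2542

0.2542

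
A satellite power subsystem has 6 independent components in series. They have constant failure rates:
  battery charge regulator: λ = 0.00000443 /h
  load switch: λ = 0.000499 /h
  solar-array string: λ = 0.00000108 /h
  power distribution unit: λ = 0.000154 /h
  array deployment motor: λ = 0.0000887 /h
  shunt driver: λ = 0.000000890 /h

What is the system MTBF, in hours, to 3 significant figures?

1340

Series of exponential components: λ_sys = Σ λ_i
λ_sys = 0.00000443 + 0.000499 + 0.00000108 + 0.000154 + 0.0000887 + 0.000000890 = 7.4810e-04 /h
MTBF = 1 / λ_sys = 1340 h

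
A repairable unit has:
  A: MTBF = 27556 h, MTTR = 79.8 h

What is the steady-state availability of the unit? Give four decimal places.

A(A) = MTBF/(MTBF+MTTR) = 27556/(27556+79.8) = 0.9971

0.9971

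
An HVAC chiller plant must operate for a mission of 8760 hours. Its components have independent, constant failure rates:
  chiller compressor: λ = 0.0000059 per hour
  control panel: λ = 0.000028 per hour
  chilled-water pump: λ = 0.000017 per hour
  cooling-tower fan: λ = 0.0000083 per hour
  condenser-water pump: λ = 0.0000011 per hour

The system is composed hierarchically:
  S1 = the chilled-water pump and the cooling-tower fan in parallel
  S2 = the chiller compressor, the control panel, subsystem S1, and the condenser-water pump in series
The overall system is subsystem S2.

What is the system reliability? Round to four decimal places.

R(chiller compressor) = exp(−0.0000059 × 8760) = 0.949629
R(control panel) = exp(−0.000028 × 8760) = 0.782485
R(chilled-water pump) = exp(−0.000017 × 8760) = 0.861638
R(cooling-tower fan) = exp(−0.0000083 × 8760) = 0.929872
R(condenser-water pump) = exp(−0.0000011 × 8760) = 0.990410
Parallel (chilled-water pump and cooling-tower fan): 1 − (1 − 0.861638)(1 − 0.929872) = 0.990297
Series (chiller compressor, control panel, [0.990297], and condenser-water pump): 0.949629 × 0.782485 × 0.990297 × 0.990410 = 0.7288

0.7288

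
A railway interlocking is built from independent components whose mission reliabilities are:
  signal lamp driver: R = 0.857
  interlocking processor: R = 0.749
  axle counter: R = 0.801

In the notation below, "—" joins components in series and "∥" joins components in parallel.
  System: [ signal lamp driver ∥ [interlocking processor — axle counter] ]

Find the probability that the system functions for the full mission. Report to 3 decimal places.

0.943

Series (interlocking processor and axle counter): 0.74900 × 0.80100 = 0.59995
Parallel (signal lamp driver and [0.59995]): 1 − (1 − 0.85700)(1 − 0.59995) = 0.943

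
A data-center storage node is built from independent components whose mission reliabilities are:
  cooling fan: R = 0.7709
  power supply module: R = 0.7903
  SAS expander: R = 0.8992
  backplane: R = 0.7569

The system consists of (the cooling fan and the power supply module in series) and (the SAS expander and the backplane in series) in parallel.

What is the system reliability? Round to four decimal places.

0.8752

Series (cooling fan and power supply module): 0.770900 × 0.790300 = 0.609242
Series (SAS expander and backplane): 0.899200 × 0.756900 = 0.680604
Parallel ([0.609242] and [0.680604]): 1 − (1 − 0.609242)(1 − 0.680604) = 0.8752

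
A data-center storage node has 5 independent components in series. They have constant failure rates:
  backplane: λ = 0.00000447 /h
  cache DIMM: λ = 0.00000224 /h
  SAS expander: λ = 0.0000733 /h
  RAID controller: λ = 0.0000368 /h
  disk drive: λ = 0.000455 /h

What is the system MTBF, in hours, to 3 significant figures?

1750

Series of exponential components: λ_sys = Σ λ_i
λ_sys = 0.00000447 + 0.00000224 + 0.0000733 + 0.0000368 + 0.000455 = 5.7181e-04 /h
MTBF = 1 / λ_sys = 1750 h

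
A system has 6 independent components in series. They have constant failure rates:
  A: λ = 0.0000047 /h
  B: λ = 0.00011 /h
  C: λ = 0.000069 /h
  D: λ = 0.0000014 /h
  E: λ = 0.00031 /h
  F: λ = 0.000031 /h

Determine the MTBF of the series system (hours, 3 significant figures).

Series of exponential components: λ_sys = Σ λ_i
λ_sys = 0.0000047 + 0.00011 + 0.000069 + 0.0000014 + 0.00031 + 0.000031 = 5.2610e-04 /h
MTBF = 1 / λ_sys = 1900 h

1900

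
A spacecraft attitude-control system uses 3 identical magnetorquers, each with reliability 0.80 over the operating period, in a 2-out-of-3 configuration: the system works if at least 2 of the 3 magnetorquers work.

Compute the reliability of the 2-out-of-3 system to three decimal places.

0.896

R = Σ_{i=2}^{3} C(3,i) p^i (1−p)^{3−i} with p = 0.80
C(3,2)·0.80^2·0.20^1 = 0.38400
C(3,3)·0.80^3·0.20^0 = 0.51200
Sum = 0.896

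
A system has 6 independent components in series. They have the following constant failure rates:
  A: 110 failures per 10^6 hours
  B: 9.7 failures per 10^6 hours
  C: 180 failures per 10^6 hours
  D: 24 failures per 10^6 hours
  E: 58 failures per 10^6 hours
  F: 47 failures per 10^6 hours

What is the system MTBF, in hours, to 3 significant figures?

2330

Series of exponential components: λ_sys = Σ λ_i
λ_sys = 0.00011 + 0.0000097 + 0.00018 + 0.000024 + 0.000058 + 0.000047 = 4.2870e-04 /h
MTBF = 1 / λ_sys = 2330 h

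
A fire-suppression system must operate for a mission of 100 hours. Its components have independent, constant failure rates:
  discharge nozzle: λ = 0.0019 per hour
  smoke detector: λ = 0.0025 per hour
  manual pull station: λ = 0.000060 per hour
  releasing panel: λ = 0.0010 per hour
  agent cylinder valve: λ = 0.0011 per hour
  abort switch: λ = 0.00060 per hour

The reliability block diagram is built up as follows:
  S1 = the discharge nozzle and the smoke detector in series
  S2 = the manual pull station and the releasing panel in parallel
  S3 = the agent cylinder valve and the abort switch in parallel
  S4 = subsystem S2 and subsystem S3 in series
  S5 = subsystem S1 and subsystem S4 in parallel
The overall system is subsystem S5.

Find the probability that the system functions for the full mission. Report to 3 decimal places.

0.998

R(discharge nozzle) = exp(−0.0019 × 100) = 0.82696
R(smoke detector) = exp(−0.0025 × 100) = 0.77880
R(manual pull station) = exp(−0.000060 × 100) = 0.99402
R(releasing panel) = exp(−0.0010 × 100) = 0.90484
R(agent cylinder valve) = exp(−0.0011 × 100) = 0.89583
R(abort switch) = exp(−0.00060 × 100) = 0.94176
Series (discharge nozzle and smoke detector): 0.82696 × 0.77880 = 0.64404
Parallel (manual pull station and releasing panel): 1 − (1 − 0.99402)(1 − 0.90484) = 0.99943
Parallel (agent cylinder valve and abort switch): 1 − (1 − 0.89583)(1 − 0.94176) = 0.99393
Series ([0.99943] and [0.99393]): 0.99943 × 0.99393 = 0.99336
Parallel ([0.64404] and [0.99336]): 1 − (1 − 0.64404)(1 − 0.99336) = 0.998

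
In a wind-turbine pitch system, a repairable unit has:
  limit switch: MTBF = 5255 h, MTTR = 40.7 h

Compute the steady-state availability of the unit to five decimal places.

0.99231

A(limit switch) = MTBF/(MTBF+MTTR) = 5255/(5255+40.7) = 0.99231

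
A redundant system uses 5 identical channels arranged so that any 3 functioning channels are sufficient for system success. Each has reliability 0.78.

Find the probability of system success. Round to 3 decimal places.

0.926

R = Σ_{i=3}^{5} C(5,i) p^i (1−p)^{5−i} with p = 0.78
C(5,3)·0.78^3·0.22^2 = 0.22968
C(5,4)·0.78^4·0.22^1 = 0.40717
C(5,5)·0.78^5·0.22^0 = 0.28872
Sum = 0.926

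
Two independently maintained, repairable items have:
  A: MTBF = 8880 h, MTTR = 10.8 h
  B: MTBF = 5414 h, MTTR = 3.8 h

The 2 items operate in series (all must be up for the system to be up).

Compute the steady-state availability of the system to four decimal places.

A(A) = MTBF/(MTBF+MTTR) = 8880/(8880+10.8) = 0.998785
A(B) = MTBF/(MTBF+MTTR) = 5414/(5414+3.8) = 0.999299
Series availability: 0.998785 × 0.999299 = 0.9981

0.9981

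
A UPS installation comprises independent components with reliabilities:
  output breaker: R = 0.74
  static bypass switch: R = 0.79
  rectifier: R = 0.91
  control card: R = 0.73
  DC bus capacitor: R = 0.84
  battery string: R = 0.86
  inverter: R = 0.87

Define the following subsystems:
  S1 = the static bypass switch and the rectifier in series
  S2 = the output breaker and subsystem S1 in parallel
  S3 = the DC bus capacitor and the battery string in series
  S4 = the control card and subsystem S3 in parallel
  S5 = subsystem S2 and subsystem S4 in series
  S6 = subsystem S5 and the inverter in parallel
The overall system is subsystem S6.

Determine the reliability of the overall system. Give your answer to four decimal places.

Series (static bypass switch and rectifier): 0.790000 × 0.910000 = 0.718900
Parallel (output breaker and [0.718900]): 1 − (1 − 0.740000)(1 − 0.718900) = 0.926914
Series (DC bus capacitor and battery string): 0.840000 × 0.860000 = 0.722400
Parallel (control card and [0.722400]): 1 − (1 − 0.730000)(1 − 0.722400) = 0.925048
Series ([0.926914] and [0.925048]): 0.926914 × 0.925048 = 0.857440
Parallel ([0.857440] and inverter): 1 − (1 − 0.857440)(1 − 0.870000) = 0.9815

0.9815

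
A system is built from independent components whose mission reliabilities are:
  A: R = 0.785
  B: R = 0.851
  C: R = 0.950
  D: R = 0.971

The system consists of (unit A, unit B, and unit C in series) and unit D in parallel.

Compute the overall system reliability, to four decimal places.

Series (A, B, and C): 0.785000 × 0.851000 × 0.950000 = 0.634633
Parallel ([0.634633] and D): 1 − (1 − 0.634633)(1 − 0.971000) = 0.9894

0.9894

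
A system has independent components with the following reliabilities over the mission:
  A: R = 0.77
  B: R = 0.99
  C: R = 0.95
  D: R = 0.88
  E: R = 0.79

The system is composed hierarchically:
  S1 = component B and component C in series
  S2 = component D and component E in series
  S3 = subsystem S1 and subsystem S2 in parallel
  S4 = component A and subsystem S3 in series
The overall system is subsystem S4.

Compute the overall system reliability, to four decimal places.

Series (B and C): 0.990000 × 0.950000 = 0.940500
Series (D and E): 0.880000 × 0.790000 = 0.695200
Parallel ([0.940500] and [0.695200]): 1 − (1 − 0.940500)(1 − 0.695200) = 0.981864
Series (A and [0.981864]): 0.770000 × 0.981864 = 0.7560

0.7560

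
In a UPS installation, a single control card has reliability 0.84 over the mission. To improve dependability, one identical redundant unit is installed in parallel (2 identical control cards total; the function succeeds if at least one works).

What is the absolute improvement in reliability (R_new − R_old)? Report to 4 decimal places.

0.1344

R_before = 0.84
R_after = 1 − (1 − 0.84)^2 = 0.9744
ΔR = 0.9744 − 0.84 = 0.1344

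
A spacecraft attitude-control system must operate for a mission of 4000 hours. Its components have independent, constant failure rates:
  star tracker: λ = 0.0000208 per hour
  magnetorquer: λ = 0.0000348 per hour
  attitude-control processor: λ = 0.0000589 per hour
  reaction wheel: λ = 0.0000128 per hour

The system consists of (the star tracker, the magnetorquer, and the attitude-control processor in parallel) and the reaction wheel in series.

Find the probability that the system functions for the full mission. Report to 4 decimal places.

0.9480

R(star tracker) = exp(−0.0000208 × 4000) = 0.920167
R(magnetorquer) = exp(−0.0000348 × 4000) = 0.870054
R(attitude-control processor) = exp(−0.0000589 × 4000) = 0.790097
R(reaction wheel) = exp(−0.0000128 × 4000) = 0.950089
Parallel (star tracker, magnetorquer, and attitude-control processor): 1 − (1 − 0.920167)(1 − 0.870054)(1 − 0.790097) = 0.997822
Series ([0.997822] and reaction wheel): 0.997822 × 0.950089 = 0.9480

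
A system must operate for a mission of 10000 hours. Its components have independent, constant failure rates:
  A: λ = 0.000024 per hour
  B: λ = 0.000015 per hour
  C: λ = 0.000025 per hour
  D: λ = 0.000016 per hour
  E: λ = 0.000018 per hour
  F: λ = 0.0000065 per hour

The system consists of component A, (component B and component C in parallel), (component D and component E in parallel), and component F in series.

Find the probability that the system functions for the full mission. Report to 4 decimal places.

0.6970

R(A) = exp(−0.000024 × 10000) = 0.786628
R(B) = exp(−0.000015 × 10000) = 0.860708
R(C) = exp(−0.000025 × 10000) = 0.778801
R(D) = exp(−0.000016 × 10000) = 0.852144
R(E) = exp(−0.000018 × 10000) = 0.835270
R(F) = exp(−0.0000065 × 10000) = 0.937067
Parallel (B and C): 1 − (1 − 0.860708)(1 − 0.778801) = 0.969189
Parallel (D and E): 1 − (1 − 0.852144)(1 − 0.835270) = 0.975644
Series (A, [0.969189], [0.975644], and F): 0.786628 × 0.969189 × 0.975644 × 0.937067 = 0.6970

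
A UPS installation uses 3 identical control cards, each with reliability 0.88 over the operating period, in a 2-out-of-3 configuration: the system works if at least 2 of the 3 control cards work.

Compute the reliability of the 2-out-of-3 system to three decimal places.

R = Σ_{i=2}^{3} C(3,i) p^i (1−p)^{3−i} with p = 0.88
C(3,2)·0.88^2·0.12^1 = 0.27878
C(3,3)·0.88^3·0.12^0 = 0.68147
Sum = 0.960

0.960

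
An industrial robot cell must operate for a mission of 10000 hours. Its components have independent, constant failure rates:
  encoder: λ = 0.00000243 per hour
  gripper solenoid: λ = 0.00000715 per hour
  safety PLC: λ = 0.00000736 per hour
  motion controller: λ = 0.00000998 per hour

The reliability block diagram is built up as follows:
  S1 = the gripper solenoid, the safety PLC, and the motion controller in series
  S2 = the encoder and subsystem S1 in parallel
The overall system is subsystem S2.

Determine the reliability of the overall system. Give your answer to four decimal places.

0.9948

R(encoder) = exp(−0.00000243 × 10000) = 0.975993
R(gripper solenoid) = exp(−0.00000715 × 10000) = 0.930996
R(safety PLC) = exp(−0.00000736 × 10000) = 0.929043
R(motion controller) = exp(−0.00000998 × 10000) = 0.905018
Series (gripper solenoid, safety PLC, and motion controller): 0.930996 × 0.929043 × 0.905018 = 0.782782
Parallel (encoder and [0.782782]): 1 − (1 − 0.975993)(1 − 0.782782) = 0.9948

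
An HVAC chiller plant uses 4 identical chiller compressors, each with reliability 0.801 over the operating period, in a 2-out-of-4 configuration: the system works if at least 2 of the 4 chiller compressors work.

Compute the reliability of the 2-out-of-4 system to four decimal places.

R = Σ_{i=2}^{4} C(4,i) p^i (1−p)^{4−i} with p = 0.801
C(4,2)·0.801^2·0.199^2 = 0.152448
C(4,3)·0.801^3·0.199^1 = 0.409082
C(4,4)·0.801^4·0.199^0 = 0.411652
Sum = 0.9732

0.9732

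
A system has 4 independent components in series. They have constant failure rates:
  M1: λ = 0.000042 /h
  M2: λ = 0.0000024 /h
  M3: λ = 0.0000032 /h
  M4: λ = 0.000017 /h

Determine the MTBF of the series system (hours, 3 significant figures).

15500

Series of exponential components: λ_sys = Σ λ_i
λ_sys = 0.000042 + 0.0000024 + 0.0000032 + 0.000017 = 6.4600e-05 /h
MTBF = 1 / λ_sys = 15500 h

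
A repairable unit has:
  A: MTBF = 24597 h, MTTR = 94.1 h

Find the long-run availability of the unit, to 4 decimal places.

A(A) = MTBF/(MTBF+MTTR) = 24597/(24597+94.1) = 0.9962

0.9962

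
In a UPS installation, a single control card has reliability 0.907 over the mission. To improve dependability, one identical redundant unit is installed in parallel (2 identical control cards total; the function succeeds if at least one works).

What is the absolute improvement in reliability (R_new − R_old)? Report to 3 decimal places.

0.084

R_before = 0.907
R_after = 1 − (1 − 0.907)^2 = 0.991
ΔR = 0.991 − 0.907 = 0.084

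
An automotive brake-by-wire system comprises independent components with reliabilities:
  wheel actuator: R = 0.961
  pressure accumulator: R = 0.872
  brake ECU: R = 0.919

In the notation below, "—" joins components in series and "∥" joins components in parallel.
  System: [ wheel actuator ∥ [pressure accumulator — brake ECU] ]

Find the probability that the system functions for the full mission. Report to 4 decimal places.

Series (pressure accumulator and brake ECU): 0.872000 × 0.919000 = 0.801368
Parallel (wheel actuator and [0.801368]): 1 − (1 − 0.961000)(1 − 0.801368) = 0.9923

0.9923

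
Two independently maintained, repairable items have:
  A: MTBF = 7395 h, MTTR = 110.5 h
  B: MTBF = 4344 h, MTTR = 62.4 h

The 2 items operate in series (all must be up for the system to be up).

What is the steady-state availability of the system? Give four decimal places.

A(A) = MTBF/(MTBF+MTTR) = 7395/(7395+110.5) = 0.985277
A(B) = MTBF/(MTBF+MTTR) = 4344/(4344+62.4) = 0.985839
Series availability: 0.985277 × 0.985839 = 0.9713

0.9713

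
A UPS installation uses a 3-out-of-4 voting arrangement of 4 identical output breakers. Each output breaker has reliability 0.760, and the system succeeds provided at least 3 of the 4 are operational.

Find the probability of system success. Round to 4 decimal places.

R = Σ_{i=3}^{4} C(4,i) p^i (1−p)^{4−i} with p = 0.760
C(4,3)·0.760^3·0.240^1 = 0.421417
C(4,4)·0.760^4·0.240^0 = 0.333622
Sum = 0.7550

0.7550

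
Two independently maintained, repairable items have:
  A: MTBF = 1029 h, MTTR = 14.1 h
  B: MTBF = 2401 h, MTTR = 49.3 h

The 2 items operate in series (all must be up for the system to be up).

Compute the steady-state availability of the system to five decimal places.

A(A) = MTBF/(MTBF+MTTR) = 1029/(1029+14.1) = 0.986483
A(B) = MTBF/(MTBF+MTTR) = 2401/(2401+49.3) = 0.979880
Series availability: 0.986483 × 0.979880 = 0.96663

0.96663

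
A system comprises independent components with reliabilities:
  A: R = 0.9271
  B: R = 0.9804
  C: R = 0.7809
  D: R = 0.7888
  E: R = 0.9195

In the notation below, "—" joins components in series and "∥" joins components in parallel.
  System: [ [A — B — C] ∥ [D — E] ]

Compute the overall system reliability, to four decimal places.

Series (A, B, and C): 0.927100 × 0.980400 × 0.780900 = 0.709783
Series (D and E): 0.788800 × 0.919500 = 0.725302
Parallel ([0.709783] and [0.725302]): 1 − (1 − 0.709783)(1 − 0.725302) = 0.9203

0.9203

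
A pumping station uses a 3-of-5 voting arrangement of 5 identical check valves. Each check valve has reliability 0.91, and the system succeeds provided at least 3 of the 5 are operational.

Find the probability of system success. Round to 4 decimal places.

0.9937

R = Σ_{i=3}^{5} C(5,i) p^i (1−p)^{5−i} with p = 0.91
C(5,3)·0.91^3·0.09^2 = 0.061039
C(5,4)·0.91^4·0.09^1 = 0.308587
C(5,5)·0.91^5·0.09^0 = 0.624032
Sum = 0.9937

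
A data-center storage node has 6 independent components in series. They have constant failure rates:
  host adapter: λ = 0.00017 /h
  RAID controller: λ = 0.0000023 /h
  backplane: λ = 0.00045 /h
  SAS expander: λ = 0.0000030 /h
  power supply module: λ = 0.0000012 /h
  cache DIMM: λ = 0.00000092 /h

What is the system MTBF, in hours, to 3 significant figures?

Series of exponential components: λ_sys = Σ λ_i
λ_sys = 0.00017 + 0.0000023 + 0.00045 + 0.0000030 + 0.0000012 + 0.00000092 = 6.2742e-04 /h
MTBF = 1 / λ_sys = 1590 h

1590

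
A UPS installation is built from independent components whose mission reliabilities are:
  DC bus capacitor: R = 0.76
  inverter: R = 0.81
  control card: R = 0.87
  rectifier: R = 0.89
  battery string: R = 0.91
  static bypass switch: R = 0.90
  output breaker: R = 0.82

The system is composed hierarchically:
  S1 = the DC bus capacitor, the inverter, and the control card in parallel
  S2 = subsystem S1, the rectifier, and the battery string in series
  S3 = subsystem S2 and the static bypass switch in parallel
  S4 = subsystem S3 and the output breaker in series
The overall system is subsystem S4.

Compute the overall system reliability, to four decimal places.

Parallel (DC bus capacitor, inverter, and control card): 1 − (1 − 0.760000)(1 − 0.810000)(1 − 0.870000) = 0.994072
Series ([0.994072], rectifier, and battery string): 0.994072 × 0.890000 × 0.910000 = 0.805099
Parallel ([0.805099] and static bypass switch): 1 − (1 − 0.805099)(1 − 0.900000) = 0.980510
Series ([0.980510] and output breaker): 0.980510 × 0.820000 = 0.8040

0.8040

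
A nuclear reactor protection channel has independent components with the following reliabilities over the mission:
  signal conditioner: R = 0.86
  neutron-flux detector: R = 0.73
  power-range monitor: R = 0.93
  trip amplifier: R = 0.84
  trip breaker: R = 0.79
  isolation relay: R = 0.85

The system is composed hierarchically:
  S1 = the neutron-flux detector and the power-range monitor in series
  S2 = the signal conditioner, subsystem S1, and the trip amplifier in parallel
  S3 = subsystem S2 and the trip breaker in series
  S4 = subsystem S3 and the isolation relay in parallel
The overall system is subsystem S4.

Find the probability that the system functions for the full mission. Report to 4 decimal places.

0.9676

Series (neutron-flux detector and power-range monitor): 0.730000 × 0.930000 = 0.678900
Parallel (signal conditioner, [0.678900], and trip amplifier): 1 − (1 − 0.860000)(1 − 0.678900)(1 − 0.840000) = 0.992807
Series ([0.992807] and trip breaker): 0.992807 × 0.790000 = 0.784318
Parallel ([0.784318] and isolation relay): 1 − (1 − 0.784318)(1 − 0.850000) = 0.9676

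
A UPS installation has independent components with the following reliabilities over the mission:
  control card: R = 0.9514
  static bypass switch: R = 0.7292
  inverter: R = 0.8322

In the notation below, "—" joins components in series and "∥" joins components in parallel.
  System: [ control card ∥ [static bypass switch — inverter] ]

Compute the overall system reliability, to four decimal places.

Series (static bypass switch and inverter): 0.729200 × 0.832200 = 0.606840
Parallel (control card and [0.606840]): 1 − (1 − 0.951400)(1 − 0.606840) = 0.9809

0.9809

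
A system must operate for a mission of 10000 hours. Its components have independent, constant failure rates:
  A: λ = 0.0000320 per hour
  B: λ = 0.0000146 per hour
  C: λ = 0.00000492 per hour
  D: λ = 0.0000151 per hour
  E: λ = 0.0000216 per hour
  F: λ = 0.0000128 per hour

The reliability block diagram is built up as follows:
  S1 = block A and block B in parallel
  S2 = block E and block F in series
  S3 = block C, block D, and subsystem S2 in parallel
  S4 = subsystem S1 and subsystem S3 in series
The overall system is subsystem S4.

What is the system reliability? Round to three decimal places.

0.961

R(A) = exp(−0.0000320 × 10000) = 0.72615
R(B) = exp(−0.0000146 × 10000) = 0.86416
R(C) = exp(−0.00000492 × 10000) = 0.95199
R(D) = exp(−0.0000151 × 10000) = 0.85985
R(E) = exp(−0.0000216 × 10000) = 0.80574
R(F) = exp(−0.0000128 × 10000) = 0.87985
Parallel (A and B): 1 − (1 − 0.72615)(1 − 0.86416) = 0.96280
Series (E and F): 0.80574 × 0.87985 = 0.70893
Parallel (C, D, and [0.70893]): 1 − (1 − 0.95199)(1 − 0.85985)(1 − 0.70893) = 0.99804
Series ([0.96280] and [0.99804]): 0.96280 × 0.99804 = 0.961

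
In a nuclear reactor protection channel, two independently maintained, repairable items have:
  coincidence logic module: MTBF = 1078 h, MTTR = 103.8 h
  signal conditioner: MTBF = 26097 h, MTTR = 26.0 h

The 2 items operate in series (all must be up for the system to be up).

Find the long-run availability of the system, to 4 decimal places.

0.9113

A(coincidence logic module) = MTBF/(MTBF+MTTR) = 1078/(1078+103.8) = 0.912168
A(signal conditioner) = MTBF/(MTBF+MTTR) = 26097/(26097+26.0) = 0.999005
Series availability: 0.912168 × 0.999005 = 0.9113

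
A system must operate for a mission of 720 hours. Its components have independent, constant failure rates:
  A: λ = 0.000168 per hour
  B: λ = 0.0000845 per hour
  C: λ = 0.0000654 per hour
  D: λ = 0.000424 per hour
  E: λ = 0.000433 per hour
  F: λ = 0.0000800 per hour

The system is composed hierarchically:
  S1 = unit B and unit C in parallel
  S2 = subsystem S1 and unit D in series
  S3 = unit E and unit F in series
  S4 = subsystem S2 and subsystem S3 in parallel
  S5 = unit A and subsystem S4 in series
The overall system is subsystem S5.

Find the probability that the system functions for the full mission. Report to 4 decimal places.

0.8135

R(A) = exp(−0.000168 × 720) = 0.886069
R(B) = exp(−0.0000845 × 720) = 0.940974
R(C) = exp(−0.0000654 × 720) = 0.954003
R(D) = exp(−0.000424 × 720) = 0.736917
R(E) = exp(−0.000433 × 720) = 0.732157
R(F) = exp(−0.0000800 × 720) = 0.944027
Parallel (B and C): 1 − (1 − 0.940974)(1 − 0.954003) = 0.997285
Series ([0.997285] and D): 0.997285 × 0.736917 = 0.734916
Series (E and F): 0.732157 × 0.944027 = 0.691176
Parallel ([0.734916] and [0.691176]): 1 − (1 − 0.734916)(1 − 0.691176) = 0.918136
Series (A and [0.918136]): 0.886069 × 0.918136 = 0.8135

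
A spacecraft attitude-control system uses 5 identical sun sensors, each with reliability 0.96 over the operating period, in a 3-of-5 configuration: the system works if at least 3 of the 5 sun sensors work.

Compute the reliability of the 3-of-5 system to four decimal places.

R = Σ_{i=3}^{5} C(5,i) p^i (1−p)^{5−i} with p = 0.96
C(5,3)·0.96^3·0.04^2 = 0.014156
C(5,4)·0.96^4·0.04^1 = 0.169869
C(5,5)·0.96^5·0.04^0 = 0.815373
Sum = 0.9994

0.9994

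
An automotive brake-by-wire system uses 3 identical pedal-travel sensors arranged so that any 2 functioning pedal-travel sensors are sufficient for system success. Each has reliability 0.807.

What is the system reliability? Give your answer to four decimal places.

R = Σ_{i=2}^{3} C(3,i) p^i (1−p)^{3−i} with p = 0.807
C(3,2)·0.807^2·0.193^1 = 0.377073
C(3,3)·0.807^3·0.193^0 = 0.525558
Sum = 0.9026

0.9026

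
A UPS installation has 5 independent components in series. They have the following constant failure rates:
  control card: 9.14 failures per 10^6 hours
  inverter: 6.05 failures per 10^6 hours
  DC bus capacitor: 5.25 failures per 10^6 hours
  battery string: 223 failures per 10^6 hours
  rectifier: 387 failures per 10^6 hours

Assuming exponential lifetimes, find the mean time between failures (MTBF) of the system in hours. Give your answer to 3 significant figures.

1590

Series of exponential components: λ_sys = Σ λ_i
λ_sys = 0.00000914 + 0.00000605 + 0.00000525 + 0.000223 + 0.000387 = 6.3044e-04 /h
MTBF = 1 / λ_sys = 1590 h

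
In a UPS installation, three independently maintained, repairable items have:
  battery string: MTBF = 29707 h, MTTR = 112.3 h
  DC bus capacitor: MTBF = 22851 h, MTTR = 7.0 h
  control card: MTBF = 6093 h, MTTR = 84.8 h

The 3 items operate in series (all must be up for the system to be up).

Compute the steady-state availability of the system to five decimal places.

A(battery string) = MTBF/(MTBF+MTTR) = 29707/(29707+112.3) = 0.996234
A(DC bus capacitor) = MTBF/(MTBF+MTTR) = 22851/(22851+7.0) = 0.999694
A(control card) = MTBF/(MTBF+MTTR) = 6093/(6093+84.8) = 0.986273
Series availability: 0.996234 × 0.999694 × 0.986273 = 0.98226

0.98226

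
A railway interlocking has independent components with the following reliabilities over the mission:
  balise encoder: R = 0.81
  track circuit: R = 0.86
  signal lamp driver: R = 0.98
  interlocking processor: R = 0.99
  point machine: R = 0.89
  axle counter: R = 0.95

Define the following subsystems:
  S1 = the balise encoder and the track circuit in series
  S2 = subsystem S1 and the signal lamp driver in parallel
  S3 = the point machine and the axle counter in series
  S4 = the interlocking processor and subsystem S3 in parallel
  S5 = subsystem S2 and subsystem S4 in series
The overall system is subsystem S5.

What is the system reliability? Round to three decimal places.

Series (balise encoder and track circuit): 0.81000 × 0.86000 = 0.69660
Parallel ([0.69660] and signal lamp driver): 1 − (1 − 0.69660)(1 − 0.98000) = 0.99393
Series (point machine and axle counter): 0.89000 × 0.95000 = 0.84550
Parallel (interlocking processor and [0.84550]): 1 − (1 − 0.99000)(1 − 0.84550) = 0.99846
Series ([0.99393] and [0.99846]): 0.99393 × 0.99846 = 0.992

0.992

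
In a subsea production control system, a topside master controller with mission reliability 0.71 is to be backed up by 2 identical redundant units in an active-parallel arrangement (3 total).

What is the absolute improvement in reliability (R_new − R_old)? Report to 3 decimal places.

R_before = 0.71
R_after = 1 − (1 − 0.71)^3 = 0.976
ΔR = 0.976 − 0.71 = 0.266

0.266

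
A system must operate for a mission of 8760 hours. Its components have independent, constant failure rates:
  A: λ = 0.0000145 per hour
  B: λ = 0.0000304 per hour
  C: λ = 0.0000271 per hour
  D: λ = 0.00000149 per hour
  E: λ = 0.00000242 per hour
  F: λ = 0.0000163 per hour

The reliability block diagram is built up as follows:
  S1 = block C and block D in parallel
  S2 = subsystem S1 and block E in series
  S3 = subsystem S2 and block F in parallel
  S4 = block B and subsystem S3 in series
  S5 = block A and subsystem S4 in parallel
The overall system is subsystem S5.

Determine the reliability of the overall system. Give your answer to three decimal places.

R(A) = exp(−0.0000145 × 8760) = 0.88072
R(B) = exp(−0.0000304 × 8760) = 0.76621
R(C) = exp(−0.0000271 × 8760) = 0.78868
R(D) = exp(−0.00000149 × 8760) = 0.98703
R(E) = exp(−0.00000242 × 8760) = 0.97902
R(F) = exp(−0.0000163 × 8760) = 0.86694
Parallel (C and D): 1 − (1 − 0.78868)(1 − 0.98703) = 0.99726
Series ([0.99726] and E): 0.99726 × 0.97902 = 0.97634
Parallel ([0.97634] and F): 1 − (1 − 0.97634)(1 − 0.86694) = 0.99685
Series (B and [0.99685]): 0.76621 × 0.99685 = 0.76380
Parallel (A and [0.76380]): 1 − (1 − 0.88072)(1 − 0.76380) = 0.972

0.972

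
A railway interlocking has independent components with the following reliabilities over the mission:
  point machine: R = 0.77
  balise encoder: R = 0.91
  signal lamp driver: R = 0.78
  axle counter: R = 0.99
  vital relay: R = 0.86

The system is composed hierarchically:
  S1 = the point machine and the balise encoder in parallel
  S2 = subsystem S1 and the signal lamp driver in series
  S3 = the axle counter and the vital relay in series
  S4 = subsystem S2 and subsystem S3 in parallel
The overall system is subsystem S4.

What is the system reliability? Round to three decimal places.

Parallel (point machine and balise encoder): 1 − (1 − 0.77000)(1 − 0.91000) = 0.97930
Series ([0.97930] and signal lamp driver): 0.97930 × 0.78000 = 0.76385
Series (axle counter and vital relay): 0.99000 × 0.86000 = 0.85140
Parallel ([0.76385] and [0.85140]): 1 − (1 − 0.76385)(1 − 0.85140) = 0.965

0.965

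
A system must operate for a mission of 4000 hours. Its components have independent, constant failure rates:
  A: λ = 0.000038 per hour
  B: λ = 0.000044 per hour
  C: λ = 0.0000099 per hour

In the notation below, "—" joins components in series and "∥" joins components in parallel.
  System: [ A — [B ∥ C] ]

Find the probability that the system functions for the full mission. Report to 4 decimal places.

0.8536

R(A) = exp(−0.000038 × 4000) = 0.858988
R(B) = exp(−0.000044 × 4000) = 0.838618
R(C) = exp(−0.0000099 × 4000) = 0.961174
Parallel (B and C): 1 − (1 − 0.838618)(1 − 0.961174) = 0.993734
Series (A and [0.993734]): 0.858988 × 0.993734 = 0.8536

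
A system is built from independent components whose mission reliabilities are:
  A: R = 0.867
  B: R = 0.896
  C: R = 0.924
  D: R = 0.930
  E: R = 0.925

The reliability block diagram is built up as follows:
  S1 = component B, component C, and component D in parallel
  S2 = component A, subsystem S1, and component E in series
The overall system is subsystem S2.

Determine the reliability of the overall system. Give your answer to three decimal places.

0.802

Parallel (B, C, and D): 1 − (1 − 0.89600)(1 − 0.92400)(1 − 0.93000) = 0.99945
Series (A, [0.99945], and E): 0.86700 × 0.99945 × 0.92500 = 0.802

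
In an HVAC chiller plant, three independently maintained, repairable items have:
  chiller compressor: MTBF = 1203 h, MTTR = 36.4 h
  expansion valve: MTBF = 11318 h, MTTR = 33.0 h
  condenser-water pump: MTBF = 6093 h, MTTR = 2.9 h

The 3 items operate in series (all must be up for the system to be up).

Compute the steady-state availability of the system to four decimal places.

0.9673

A(chiller compressor) = MTBF/(MTBF+MTTR) = 1203/(1203+36.4) = 0.970631
A(expansion valve) = MTBF/(MTBF+MTTR) = 11318/(11318+33.0) = 0.997093
A(condenser-water pump) = MTBF/(MTBF+MTTR) = 6093/(6093+2.9) = 0.999524
Series availability: 0.970631 × 0.997093 × 0.999524 = 0.9673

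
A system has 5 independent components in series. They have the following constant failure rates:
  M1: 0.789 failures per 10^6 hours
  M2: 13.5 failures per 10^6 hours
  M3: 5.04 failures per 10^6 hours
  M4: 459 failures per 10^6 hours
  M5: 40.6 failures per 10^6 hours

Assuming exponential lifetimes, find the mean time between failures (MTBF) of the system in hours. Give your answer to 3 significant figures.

1930

Series of exponential components: λ_sys = Σ λ_i
λ_sys = 0.000000789 + 0.0000135 + 0.00000504 + 0.000459 + 0.0000406 = 5.1893e-04 /h
MTBF = 1 / λ_sys = 1930 h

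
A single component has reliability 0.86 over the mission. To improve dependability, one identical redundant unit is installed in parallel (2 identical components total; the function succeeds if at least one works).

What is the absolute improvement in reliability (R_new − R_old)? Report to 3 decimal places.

R_before = 0.86
R_after = 1 − (1 − 0.86)^2 = 0.980
ΔR = 0.980 − 0.86 = 0.120

0.120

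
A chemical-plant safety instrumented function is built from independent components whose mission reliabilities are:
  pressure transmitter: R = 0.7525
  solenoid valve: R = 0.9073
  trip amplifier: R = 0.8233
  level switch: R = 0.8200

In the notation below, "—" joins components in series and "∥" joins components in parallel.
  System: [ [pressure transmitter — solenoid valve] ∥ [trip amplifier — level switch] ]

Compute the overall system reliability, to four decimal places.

Series (pressure transmitter and solenoid valve): 0.752500 × 0.907300 = 0.682743
Series (trip amplifier and level switch): 0.823300 × 0.820000 = 0.675106
Parallel ([0.682743] and [0.675106]): 1 − (1 − 0.682743)(1 − 0.675106) = 0.8969

0.8969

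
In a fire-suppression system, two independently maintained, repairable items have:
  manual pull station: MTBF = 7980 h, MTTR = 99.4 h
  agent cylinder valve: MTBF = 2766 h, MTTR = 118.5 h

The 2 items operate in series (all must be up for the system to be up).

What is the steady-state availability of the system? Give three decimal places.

A(manual pull station) = MTBF/(MTBF+MTTR) = 7980/(7980+99.4) = 0.987697
A(agent cylinder valve) = MTBF/(MTBF+MTTR) = 2766/(2766+118.5) = 0.958918
Series availability: 0.987697 × 0.958918 = 0.947

0.947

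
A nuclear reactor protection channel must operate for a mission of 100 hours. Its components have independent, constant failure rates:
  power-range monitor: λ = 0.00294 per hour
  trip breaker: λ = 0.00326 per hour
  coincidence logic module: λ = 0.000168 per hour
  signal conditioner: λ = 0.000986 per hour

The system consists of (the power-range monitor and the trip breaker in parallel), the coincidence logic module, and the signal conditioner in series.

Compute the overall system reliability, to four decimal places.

0.8279

R(power-range monitor) = exp(−0.00294 × 100) = 0.745276
R(trip breaker) = exp(−0.00326 × 100) = 0.721805
R(coincidence logic module) = exp(−0.000168 × 100) = 0.983340
R(signal conditioner) = exp(−0.000986 × 100) = 0.906105
Parallel (power-range monitor and trip breaker): 1 − (1 − 0.745276)(1 − 0.721805) = 0.929137
Series ([0.929137], coincidence logic module, and signal conditioner): 0.929137 × 0.983340 × 0.906105 = 0.8279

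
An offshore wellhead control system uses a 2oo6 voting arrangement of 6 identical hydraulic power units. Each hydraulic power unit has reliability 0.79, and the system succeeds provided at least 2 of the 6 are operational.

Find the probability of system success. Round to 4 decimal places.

0.9980

R = Σ_{i=2}^{6} C(6,i) p^i (1−p)^{6−i} with p = 0.79
C(6,2)·0.79^2·0.21^4 = 0.018206
C(6,3)·0.79^3·0.21^3 = 0.091321
C(6,4)·0.79^4·0.21^2 = 0.257655
C(6,5)·0.79^5·0.21^1 = 0.387709
C(6,6)·0.79^6·0.21^0 = 0.243087
Sum = 0.9980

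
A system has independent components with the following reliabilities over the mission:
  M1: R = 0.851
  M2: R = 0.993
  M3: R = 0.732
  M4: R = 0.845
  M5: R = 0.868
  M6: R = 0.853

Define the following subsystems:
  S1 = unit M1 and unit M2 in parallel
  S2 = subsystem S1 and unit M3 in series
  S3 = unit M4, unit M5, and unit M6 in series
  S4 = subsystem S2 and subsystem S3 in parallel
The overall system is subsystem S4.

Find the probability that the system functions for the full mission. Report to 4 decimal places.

Parallel (M1 and M2): 1 − (1 − 0.851000)(1 − 0.993000) = 0.998957
Series ([0.998957] and M3): 0.998957 × 0.732000 = 0.731237
Series (M4, M5, and M6): 0.845000 × 0.868000 × 0.853000 = 0.625641
Parallel ([0.731237] and [0.625641]): 1 − (1 − 0.731237)(1 − 0.625641) = 0.8994

0.8994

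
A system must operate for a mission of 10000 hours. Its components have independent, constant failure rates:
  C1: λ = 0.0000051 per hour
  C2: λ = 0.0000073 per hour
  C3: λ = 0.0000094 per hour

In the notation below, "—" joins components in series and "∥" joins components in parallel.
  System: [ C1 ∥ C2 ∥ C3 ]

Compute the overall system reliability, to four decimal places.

R(C1) = exp(−0.0000051 × 10000) = 0.950279
R(C2) = exp(−0.0000073 × 10000) = 0.929601
R(C3) = exp(−0.0000094 × 10000) = 0.910283
Parallel (C1, C2, and C3): 1 − (1 − 0.950279)(1 − 0.929601)(1 − 0.910283) = 0.9997

0.9997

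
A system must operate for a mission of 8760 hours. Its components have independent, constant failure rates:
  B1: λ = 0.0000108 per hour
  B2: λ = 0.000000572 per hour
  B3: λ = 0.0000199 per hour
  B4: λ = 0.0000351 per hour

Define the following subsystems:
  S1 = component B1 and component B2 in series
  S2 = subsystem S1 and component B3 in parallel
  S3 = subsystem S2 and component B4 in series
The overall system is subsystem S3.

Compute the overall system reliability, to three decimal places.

R(B1) = exp(−0.0000108 × 8760) = 0.90973
R(B2) = exp(−0.000000572 × 8760) = 0.99500
R(B3) = exp(−0.0000199 × 8760) = 0.84002
R(B4) = exp(−0.0000351 × 8760) = 0.73530
Series (B1 and B2): 0.90973 × 0.99500 = 0.90518
Parallel ([0.90518] and B3): 1 − (1 − 0.90518)(1 − 0.84002) = 0.98483
Series ([0.98483] and B4): 0.98483 × 0.73530 = 0.724

0.724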